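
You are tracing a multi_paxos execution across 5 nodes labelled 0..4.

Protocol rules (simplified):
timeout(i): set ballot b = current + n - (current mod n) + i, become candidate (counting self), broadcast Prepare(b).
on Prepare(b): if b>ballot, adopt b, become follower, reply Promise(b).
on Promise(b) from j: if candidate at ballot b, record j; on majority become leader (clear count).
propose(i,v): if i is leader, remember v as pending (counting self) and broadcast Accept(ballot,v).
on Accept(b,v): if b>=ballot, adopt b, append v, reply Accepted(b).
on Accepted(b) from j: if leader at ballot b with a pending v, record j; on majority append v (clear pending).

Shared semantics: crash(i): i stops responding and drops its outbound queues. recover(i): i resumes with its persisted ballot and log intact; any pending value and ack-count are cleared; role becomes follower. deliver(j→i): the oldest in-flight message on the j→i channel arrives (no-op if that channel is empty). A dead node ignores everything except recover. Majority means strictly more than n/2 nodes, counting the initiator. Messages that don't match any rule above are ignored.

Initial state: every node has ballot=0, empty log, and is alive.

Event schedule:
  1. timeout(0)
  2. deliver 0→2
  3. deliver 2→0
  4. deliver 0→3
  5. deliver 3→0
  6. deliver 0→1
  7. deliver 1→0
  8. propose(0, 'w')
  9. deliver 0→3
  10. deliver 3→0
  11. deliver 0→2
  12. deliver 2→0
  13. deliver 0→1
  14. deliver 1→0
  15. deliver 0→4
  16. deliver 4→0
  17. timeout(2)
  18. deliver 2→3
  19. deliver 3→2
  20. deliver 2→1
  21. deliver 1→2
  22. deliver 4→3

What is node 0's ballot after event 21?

1. timeout(0):  <0:cand b5 ->
2. deliver 0→2:  <2:foll b5 ->
3. deliver 2→0:  nop
4. deliver 0→3:  <3:foll b5 ->
5. deliver 3→0:  <0:lead b5 ->
6. deliver 0→1:  <1:foll b5 ->
7. deliver 1→0:  nop
8. propose(0,'w'):  nop
9. deliver 0→3:  <3:foll b5 w>
10. deliver 3→0:  nop
11. deliver 0→2:  <2:foll b5 w>
12. deliver 2→0:  <0:lead b5 w>
13. deliver 0→1:  <1:foll b5 w>
14. deliver 1→0:  nop
15. deliver 0→4:  <4:foll b5 ->
16. deliver 4→0:  nop
17. timeout(2):  <2:cand b12 w>
18. deliver 2→3:  <3:foll b12 w>
19. deliver 3→2:  nop
20. deliver 2→1:  <1:foll b12 w>
21. deliver 1→2:  <2:lead b12 w>

5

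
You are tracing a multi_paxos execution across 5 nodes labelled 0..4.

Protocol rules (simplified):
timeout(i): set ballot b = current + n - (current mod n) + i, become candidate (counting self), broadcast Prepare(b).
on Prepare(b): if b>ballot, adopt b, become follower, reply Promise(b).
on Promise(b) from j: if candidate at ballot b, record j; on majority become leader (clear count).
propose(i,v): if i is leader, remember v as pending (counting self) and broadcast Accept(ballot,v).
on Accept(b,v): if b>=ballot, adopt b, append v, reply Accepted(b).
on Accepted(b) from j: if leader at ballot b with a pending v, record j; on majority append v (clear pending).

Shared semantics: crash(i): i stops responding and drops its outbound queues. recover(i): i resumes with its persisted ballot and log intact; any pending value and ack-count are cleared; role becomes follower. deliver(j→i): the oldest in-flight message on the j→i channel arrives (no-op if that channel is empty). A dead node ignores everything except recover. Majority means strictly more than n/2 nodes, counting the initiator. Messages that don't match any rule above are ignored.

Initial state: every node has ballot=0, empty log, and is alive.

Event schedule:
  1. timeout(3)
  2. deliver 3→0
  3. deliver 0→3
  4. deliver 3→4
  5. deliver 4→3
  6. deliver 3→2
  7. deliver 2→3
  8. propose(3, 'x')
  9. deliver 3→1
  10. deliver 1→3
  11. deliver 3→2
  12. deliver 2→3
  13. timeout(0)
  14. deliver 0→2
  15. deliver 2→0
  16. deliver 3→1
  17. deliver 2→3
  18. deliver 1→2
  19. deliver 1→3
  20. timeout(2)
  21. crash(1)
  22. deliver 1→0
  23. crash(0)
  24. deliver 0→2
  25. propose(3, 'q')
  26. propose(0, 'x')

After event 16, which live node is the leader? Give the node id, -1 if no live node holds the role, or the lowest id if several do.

[1] timeout(3) → N3(cand b8 [-])
[2] deliver 3→0 → N0(foll b8 [-])
[3] deliver 0→3 → ∅
[4] deliver 3→4 → N4(foll b8 [-])
[5] deliver 4→3 → N3(lead b8 [-])
[6] deliver 3→2 → N2(foll b8 [-])
[7] deliver 2→3 → ∅
[8] propose(3,'x') → ∅
[9] deliver 3→1 → N1(foll b8 [-])
[10] deliver 1→3 → ∅
[11] deliver 3→2 → N2(foll b8 [x])
[12] deliver 2→3 → ∅
[13] timeout(0) → N0(cand b10 [-])
[14] deliver 0→2 → N2(foll b10 [x])
[15] deliver 2→0 → ∅
[16] deliver 3→1 → N1(foll b8 [x])

3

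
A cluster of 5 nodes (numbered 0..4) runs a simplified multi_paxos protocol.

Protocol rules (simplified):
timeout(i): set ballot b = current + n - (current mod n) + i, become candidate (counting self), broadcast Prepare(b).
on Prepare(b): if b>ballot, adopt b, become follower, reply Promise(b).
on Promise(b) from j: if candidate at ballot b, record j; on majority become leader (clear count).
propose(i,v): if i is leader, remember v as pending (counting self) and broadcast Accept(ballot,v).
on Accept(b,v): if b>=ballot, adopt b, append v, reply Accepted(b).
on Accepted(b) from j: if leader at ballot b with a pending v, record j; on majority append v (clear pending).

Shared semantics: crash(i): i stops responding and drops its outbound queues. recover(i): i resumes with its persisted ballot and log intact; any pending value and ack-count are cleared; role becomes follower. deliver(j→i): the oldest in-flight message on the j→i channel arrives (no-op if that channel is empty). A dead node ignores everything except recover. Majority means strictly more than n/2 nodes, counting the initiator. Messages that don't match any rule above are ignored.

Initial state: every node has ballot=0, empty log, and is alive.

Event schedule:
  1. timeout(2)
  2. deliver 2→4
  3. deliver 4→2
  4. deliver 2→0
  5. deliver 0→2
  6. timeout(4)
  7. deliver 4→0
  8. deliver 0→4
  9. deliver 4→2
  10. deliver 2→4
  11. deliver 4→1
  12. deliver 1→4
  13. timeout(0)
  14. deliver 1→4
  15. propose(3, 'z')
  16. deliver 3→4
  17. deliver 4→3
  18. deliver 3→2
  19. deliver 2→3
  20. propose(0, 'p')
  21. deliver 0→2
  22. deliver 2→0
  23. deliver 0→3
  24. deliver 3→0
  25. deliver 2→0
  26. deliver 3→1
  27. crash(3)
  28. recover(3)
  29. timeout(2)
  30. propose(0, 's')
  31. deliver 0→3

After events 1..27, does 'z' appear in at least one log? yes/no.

e1 timeout(2): 2[cand,b=7,-]
e2 deliver 2→4: 4[foll,b=7,-]
e3 deliver 4→2: ·
e4 deliver 2→0: 0[foll,b=7,-]
e5 deliver 0→2: 2[lead,b=7,-]
e6 timeout(4): 4[cand,b=14,-]
e7 deliver 4→0: 0[foll,b=14,-]
e8 deliver 0→4: ·
e9 deliver 4→2: 2[foll,b=14,-]
e10 deliver 2→4: 4[lead,b=14,-]
e11 deliver 4→1: 1[foll,b=14,-]
e12 deliver 1→4: ·
e13 timeout(0): 0[cand,b=15,-]
e14 deliver 1→4: ·
e15 propose(3,'z'): ·
e16 deliver 3→4: ·
e17 deliver 4→3: 3[foll,b=14,-]
e18 deliver 3→2: ·
e19 deliver 2→3: ·
e20 propose(0,'p'): ·
e21 deliver 0→2: 2[foll,b=15,-]
e22 deliver 2→0: ·
e23 deliver 0→3: 3[foll,b=15,-]
e24 deliver 3→0: 0[lead,b=15,-]
e25 deliver 2→0: ·
e26 deliver 3→1: ·
e27 crash(3): 3[✗foll,b=15,-]

no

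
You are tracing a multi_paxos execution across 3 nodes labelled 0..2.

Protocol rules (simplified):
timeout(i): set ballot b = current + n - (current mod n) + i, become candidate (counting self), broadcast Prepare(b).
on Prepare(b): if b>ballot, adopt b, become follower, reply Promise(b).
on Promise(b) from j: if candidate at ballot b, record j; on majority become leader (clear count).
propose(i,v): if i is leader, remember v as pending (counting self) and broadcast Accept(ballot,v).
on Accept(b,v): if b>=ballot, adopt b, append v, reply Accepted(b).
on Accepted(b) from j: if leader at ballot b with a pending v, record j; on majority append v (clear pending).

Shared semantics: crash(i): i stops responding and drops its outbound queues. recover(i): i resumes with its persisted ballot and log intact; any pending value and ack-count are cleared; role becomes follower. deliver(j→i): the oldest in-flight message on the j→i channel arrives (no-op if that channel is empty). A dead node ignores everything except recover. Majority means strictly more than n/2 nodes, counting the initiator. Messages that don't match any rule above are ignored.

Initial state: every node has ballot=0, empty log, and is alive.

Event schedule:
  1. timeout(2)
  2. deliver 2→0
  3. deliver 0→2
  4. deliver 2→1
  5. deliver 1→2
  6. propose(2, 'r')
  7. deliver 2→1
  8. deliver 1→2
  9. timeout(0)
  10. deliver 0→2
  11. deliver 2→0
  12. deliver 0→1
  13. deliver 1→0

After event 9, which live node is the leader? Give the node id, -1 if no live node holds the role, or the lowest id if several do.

after 1 — timeout(2): n2:cand/b5/[-]
after 2 — deliver 2→0: n0:foll/b5/[-]
after 3 — deliver 0→2: n2:lead/b5/[-]
after 4 — deliver 2→1: n1:foll/b5/[-]
after 5 — deliver 1→2: ·
after 6 — propose(2,'r'): ·
after 7 — deliver 2→1: n1:foll/b5/[r]
after 8 — deliver 1→2: n2:lead/b5/[r]
after 9 — timeout(0): n0:cand/b6/[-]

2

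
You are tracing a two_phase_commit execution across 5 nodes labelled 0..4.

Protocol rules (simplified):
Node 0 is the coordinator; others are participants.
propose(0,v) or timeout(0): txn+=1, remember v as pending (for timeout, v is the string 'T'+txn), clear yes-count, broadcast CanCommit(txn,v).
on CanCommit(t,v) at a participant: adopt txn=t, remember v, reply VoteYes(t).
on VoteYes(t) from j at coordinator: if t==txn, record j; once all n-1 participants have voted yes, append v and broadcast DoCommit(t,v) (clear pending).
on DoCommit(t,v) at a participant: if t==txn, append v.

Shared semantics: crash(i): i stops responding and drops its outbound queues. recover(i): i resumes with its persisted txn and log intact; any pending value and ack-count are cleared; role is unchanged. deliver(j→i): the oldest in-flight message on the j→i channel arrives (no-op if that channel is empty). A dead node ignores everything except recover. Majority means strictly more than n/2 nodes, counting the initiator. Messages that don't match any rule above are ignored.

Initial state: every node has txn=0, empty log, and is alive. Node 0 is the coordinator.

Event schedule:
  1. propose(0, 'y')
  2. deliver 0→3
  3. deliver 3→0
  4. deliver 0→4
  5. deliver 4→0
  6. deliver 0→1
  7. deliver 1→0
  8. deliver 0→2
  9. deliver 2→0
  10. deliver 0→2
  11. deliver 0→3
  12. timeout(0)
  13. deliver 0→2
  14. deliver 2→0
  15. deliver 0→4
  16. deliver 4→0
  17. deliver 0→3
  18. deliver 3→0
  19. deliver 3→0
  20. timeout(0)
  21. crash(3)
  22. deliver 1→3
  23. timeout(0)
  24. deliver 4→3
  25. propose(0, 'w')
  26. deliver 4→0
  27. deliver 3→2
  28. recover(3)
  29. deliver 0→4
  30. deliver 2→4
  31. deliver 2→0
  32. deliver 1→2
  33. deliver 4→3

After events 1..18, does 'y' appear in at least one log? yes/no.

yes

[1] propose(0,'y') → N0(coor t1 [-])
[2] deliver 0→3 → N3(part t1 [-])
[3] deliver 3→0 → ∅
[4] deliver 0→4 → N4(part t1 [-])
[5] deliver 4→0 → ∅
[6] deliver 0→1 → N1(part t1 [-])
[7] deliver 1→0 → ∅
[8] deliver 0→2 → N2(part t1 [-])
[9] deliver 2→0 → N0(coor t1 [y])
[10] deliver 0→2 → N2(part t1 [y])
[11] deliver 0→3 → N3(part t1 [y])
[12] timeout(0) → N0(coor t2 [y])
[13] deliver 0→2 → N2(part t2 [y])
[14] deliver 2→0 → ∅
[15] deliver 0→4 → N4(part t1 [y])
[16] deliver 4→0 → ∅
[17] deliver 0→3 → N3(part t2 [y])
[18] deliver 3→0 → ∅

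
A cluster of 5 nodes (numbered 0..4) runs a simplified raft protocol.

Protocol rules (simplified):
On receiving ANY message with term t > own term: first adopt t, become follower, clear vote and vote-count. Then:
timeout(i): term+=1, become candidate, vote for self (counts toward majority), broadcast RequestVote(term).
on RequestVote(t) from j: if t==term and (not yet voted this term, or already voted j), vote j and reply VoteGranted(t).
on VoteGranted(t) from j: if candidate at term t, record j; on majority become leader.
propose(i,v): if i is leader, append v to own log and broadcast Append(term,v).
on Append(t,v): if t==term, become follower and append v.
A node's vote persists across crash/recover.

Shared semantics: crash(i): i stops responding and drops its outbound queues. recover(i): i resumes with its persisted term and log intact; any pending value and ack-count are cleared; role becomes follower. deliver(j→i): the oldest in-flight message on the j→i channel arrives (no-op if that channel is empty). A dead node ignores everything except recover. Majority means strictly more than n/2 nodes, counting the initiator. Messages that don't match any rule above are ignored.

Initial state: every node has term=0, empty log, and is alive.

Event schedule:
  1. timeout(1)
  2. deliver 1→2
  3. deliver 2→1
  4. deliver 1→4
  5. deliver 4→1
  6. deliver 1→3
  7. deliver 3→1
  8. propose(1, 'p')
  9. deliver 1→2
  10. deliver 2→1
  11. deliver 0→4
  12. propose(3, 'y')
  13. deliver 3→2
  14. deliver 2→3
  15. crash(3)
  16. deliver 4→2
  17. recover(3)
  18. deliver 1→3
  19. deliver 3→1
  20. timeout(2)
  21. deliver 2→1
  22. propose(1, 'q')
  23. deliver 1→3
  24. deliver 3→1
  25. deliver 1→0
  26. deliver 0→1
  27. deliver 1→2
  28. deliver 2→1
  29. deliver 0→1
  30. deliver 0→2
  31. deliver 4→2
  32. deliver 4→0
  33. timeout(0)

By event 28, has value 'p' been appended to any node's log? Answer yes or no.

step 1 timeout(1): 1={cand,t=1,log=-}
step 2 deliver 1→2: 2={foll,t=1,log=-}
step 3 deliver 2→1: —
step 4 deliver 1→4: 4={foll,t=1,log=-}
step 5 deliver 4→1: 1={lead,t=1,log=-}
step 6 deliver 1→3: 3={foll,t=1,log=-}
step 7 deliver 3→1: —
step 8 propose(1,'p'): 1={lead,t=1,log=p}
step 9 deliver 1→2: 2={foll,t=1,log=p}
step 10 deliver 2→1: —
step 11 deliver 0→4: —
step 12 propose(3,'y'): —
step 13 deliver 3→2: —
step 14 deliver 2→3: —
step 15 crash(3): 3={✗foll,t=1,log=-}
step 16 deliver 4→2: —
step 17 recover(3): 3={foll,t=1,log=-}
step 18 deliver 1→3: 3={foll,t=1,log=p}
step 19 deliver 3→1: —
step 20 timeout(2): 2={cand,t=2,log=p}
step 21 deliver 2→1: 1={foll,t=2,log=p}
step 22 propose(1,'q'): —
step 23 deliver 1→3: —
step 24 deliver 3→1: —
step 25 deliver 1→0: 0={foll,t=1,log=-}
step 26 deliver 0→1: —
step 27 deliver 1→2: —
step 28 deliver 2→1: —

yes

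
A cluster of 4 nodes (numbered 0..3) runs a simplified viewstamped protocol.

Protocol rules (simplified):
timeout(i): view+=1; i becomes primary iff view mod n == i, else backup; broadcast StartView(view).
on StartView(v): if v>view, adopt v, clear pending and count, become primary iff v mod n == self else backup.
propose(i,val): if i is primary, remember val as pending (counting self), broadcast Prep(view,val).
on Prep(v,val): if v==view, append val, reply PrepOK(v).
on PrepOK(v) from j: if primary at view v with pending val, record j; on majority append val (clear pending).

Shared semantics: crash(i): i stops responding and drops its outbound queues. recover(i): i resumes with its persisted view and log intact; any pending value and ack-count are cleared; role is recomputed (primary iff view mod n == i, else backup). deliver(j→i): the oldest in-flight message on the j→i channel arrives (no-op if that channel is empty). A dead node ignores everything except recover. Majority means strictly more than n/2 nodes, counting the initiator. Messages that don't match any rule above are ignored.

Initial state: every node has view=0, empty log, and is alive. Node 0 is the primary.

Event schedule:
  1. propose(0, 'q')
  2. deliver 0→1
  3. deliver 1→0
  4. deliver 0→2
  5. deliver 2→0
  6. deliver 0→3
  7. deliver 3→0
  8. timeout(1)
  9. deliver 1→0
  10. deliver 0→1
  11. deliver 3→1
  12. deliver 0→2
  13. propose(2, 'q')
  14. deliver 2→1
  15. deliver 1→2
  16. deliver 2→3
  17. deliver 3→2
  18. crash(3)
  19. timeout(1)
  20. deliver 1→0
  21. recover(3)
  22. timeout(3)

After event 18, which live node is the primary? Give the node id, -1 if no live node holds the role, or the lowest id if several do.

1

[1] propose(0,'q') → ∅
[2] deliver 0→1 → N1(back v0 [q])
[3] deliver 1→0 → ∅
[4] deliver 0→2 → N2(back v0 [q])
[5] deliver 2→0 → N0(prim v0 [q])
[6] deliver 0→3 → N3(back v0 [q])
[7] deliver 3→0 → ∅
[8] timeout(1) → N1(prim v1 [q])
[9] deliver 1→0 → N0(back v1 [q])
[10] deliver 0→1 → ∅
[11] deliver 3→1 → ∅
[12] deliver 0→2 → ∅
[13] propose(2,'q') → ∅
[14] deliver 2→1 → ∅
[15] deliver 1→2 → N2(back v1 [q])
[16] deliver 2→3 → ∅
[17] deliver 3→2 → ∅
[18] crash(3) → N3(✗back v0 [q])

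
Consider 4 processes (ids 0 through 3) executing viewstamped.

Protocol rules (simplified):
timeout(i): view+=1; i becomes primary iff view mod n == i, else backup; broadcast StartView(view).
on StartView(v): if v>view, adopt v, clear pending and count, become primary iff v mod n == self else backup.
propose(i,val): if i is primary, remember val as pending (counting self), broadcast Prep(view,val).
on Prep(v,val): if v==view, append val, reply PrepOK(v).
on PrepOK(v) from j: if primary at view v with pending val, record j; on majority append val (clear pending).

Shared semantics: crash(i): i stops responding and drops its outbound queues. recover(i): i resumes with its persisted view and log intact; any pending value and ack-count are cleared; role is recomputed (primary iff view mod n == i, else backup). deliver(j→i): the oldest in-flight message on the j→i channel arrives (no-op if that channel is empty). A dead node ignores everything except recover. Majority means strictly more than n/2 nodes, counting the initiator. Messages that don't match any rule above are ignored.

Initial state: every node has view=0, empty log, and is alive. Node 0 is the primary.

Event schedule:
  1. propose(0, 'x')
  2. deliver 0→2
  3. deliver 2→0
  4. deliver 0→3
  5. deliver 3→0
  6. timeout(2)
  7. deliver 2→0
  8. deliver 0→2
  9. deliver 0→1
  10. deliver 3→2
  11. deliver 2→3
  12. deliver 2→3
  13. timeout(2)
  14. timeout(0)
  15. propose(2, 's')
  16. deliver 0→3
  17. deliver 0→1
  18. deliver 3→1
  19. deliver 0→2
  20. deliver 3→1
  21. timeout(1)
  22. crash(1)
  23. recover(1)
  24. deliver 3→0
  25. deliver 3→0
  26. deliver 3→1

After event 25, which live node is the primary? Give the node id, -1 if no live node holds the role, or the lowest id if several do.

2

e1 propose(0,'x'): ·
e2 deliver 0→2: 2[back,v=0,x]
e3 deliver 2→0: ·
e4 deliver 0→3: 3[back,v=0,x]
e5 deliver 3→0: 0[prim,v=0,x]
e6 timeout(2): 2[back,v=1,x]
e7 deliver 2→0: 0[back,v=1,x]
e8 deliver 0→2: ·
e9 deliver 0→1: 1[back,v=0,x]
e10 deliver 3→2: ·
e11 deliver 2→3: 3[back,v=1,x]
e12 deliver 2→3: ·
e13 timeout(2): 2[prim,v=2,x]
e14 timeout(0): 0[back,v=2,x]
e15 propose(2,'s'): ·
e16 deliver 0→3: 3[back,v=2,x]
e17 deliver 0→1: 1[back,v=2,x]
e18 deliver 3→1: ·
e19 deliver 0→2: ·
e20 deliver 3→1: ·
e21 timeout(1): 1[back,v=3,x]
e22 crash(1): 1[✗back,v=3,x]
e23 recover(1): 1[back,v=3,x]
e24 deliver 3→0: ·
e25 deliver 3→0: ·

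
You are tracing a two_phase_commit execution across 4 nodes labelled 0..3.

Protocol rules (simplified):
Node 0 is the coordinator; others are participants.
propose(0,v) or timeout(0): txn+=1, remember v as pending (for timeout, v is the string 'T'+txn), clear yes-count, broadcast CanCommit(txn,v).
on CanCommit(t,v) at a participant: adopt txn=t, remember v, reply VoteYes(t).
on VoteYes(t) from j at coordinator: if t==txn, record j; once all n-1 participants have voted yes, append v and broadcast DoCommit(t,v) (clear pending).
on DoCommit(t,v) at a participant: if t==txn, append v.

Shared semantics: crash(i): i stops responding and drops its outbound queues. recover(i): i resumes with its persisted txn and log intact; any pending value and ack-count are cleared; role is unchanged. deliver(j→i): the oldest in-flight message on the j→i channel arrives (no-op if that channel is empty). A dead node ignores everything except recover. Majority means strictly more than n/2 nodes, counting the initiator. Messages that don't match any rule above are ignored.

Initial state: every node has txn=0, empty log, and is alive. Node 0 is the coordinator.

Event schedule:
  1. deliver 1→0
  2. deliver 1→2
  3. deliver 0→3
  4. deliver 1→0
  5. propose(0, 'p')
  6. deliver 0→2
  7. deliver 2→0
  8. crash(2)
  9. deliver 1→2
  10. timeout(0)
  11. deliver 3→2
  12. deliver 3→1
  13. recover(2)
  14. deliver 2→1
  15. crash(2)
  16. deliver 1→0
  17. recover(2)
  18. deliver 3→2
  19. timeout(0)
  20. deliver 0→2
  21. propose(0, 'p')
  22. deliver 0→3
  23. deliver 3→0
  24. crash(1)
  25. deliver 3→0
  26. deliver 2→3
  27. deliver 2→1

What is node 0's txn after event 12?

2

e1 deliver 1→0: ·
e2 deliver 1→2: ·
e3 deliver 0→3: ·
e4 deliver 1→0: ·
e5 propose(0,'p'): 0[coor,t=1,-]
e6 deliver 0→2: 2[part,t=1,-]
e7 deliver 2→0: ·
e8 crash(2): 2[✗part,t=1,-]
e9 deliver 1→2: ·
e10 timeout(0): 0[coor,t=2,-]
e11 deliver 3→2: ·
e12 deliver 3→1: ·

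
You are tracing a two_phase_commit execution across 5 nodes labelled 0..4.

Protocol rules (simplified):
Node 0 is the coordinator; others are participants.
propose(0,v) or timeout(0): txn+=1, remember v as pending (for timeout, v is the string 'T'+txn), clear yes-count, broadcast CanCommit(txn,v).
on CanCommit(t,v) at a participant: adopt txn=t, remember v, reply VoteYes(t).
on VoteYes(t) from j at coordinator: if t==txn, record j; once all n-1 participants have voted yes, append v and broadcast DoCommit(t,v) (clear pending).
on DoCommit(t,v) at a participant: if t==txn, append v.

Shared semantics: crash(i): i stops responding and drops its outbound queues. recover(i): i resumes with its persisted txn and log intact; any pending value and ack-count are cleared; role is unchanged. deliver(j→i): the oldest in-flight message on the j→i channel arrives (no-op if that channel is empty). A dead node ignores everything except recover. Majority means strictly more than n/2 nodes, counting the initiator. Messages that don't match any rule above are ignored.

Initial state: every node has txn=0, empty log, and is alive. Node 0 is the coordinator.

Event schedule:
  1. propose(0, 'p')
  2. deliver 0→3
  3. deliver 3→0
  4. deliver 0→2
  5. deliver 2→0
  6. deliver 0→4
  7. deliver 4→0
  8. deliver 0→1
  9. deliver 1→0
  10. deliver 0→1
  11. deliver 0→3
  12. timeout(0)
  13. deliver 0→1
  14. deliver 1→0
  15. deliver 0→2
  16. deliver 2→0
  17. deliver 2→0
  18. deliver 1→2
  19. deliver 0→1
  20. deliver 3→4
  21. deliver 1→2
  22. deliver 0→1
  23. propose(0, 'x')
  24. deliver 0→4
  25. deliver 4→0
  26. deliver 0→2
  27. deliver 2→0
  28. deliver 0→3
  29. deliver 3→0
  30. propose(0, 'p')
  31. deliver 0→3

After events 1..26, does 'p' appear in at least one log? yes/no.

yes

after 1 — propose(0,'p'): n0:coor/t1/[-]
after 2 — deliver 0→3: n3:part/t1/[-]
after 3 — deliver 3→0: ·
after 4 — deliver 0→2: n2:part/t1/[-]
after 5 — deliver 2→0: ·
after 6 — deliver 0→4: n4:part/t1/[-]
after 7 — deliver 4→0: ·
after 8 — deliver 0→1: n1:part/t1/[-]
after 9 — deliver 1→0: n0:coor/t1/[p]
after 10 — deliver 0→1: n1:part/t1/[p]
after 11 — deliver 0→3: n3:part/t1/[p]
after 12 — timeout(0): n0:coor/t2/[p]
after 13 — deliver 0→1: n1:part/t2/[p]
after 14 — deliver 1→0: ·
after 15 — deliver 0→2: n2:part/t1/[p]
after 16 — deliver 2→0: ·
after 17 — deliver 2→0: ·
after 18 — deliver 1→2: ·
after 19 — deliver 0→1: ·
after 20 — deliver 3→4: ·
after 21 — deliver 1→2: ·
after 22 — deliver 0→1: ·
after 23 — propose(0,'x'): n0:coor/t3/[p]
after 24 — deliver 0→4: n4:part/t1/[p]
after 25 — deliver 4→0: ·
after 26 — deliver 0→2: n2:part/t2/[p]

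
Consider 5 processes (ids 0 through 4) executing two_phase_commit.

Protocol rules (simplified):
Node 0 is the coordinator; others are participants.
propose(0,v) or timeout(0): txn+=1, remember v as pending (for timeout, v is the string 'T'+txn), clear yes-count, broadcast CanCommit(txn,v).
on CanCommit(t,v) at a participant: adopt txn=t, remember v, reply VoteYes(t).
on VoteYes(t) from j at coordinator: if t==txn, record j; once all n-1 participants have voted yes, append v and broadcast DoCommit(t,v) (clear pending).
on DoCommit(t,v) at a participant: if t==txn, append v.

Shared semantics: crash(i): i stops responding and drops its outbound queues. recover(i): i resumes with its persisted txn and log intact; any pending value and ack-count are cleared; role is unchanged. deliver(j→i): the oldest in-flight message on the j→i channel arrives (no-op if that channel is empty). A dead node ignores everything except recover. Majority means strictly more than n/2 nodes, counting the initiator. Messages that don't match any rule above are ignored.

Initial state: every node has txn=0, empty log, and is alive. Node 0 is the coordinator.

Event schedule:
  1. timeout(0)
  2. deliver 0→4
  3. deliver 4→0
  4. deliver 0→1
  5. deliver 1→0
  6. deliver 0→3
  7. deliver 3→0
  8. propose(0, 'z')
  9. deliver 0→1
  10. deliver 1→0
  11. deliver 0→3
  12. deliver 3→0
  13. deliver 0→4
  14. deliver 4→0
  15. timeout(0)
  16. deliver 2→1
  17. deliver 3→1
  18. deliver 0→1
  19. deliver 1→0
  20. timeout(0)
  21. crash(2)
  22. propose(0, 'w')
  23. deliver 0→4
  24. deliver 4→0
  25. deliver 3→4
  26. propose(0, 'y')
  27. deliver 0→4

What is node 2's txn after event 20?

0

step 1 timeout(0): 0={coor,t=1,log=-}
step 2 deliver 0→4: 4={part,t=1,log=-}
step 3 deliver 4→0: —
step 4 deliver 0→1: 1={part,t=1,log=-}
step 5 deliver 1→0: —
step 6 deliver 0→3: 3={part,t=1,log=-}
step 7 deliver 3→0: —
step 8 propose(0,'z'): 0={coor,t=2,log=-}
step 9 deliver 0→1: 1={part,t=2,log=-}
step 10 deliver 1→0: —
step 11 deliver 0→3: 3={part,t=2,log=-}
step 12 deliver 3→0: —
step 13 deliver 0→4: 4={part,t=2,log=-}
step 14 deliver 4→0: —
step 15 timeout(0): 0={coor,t=3,log=-}
step 16 deliver 2→1: —
step 17 deliver 3→1: —
step 18 deliver 0→1: 1={part,t=3,log=-}
step 19 deliver 1→0: —
step 20 timeout(0): 0={coor,t=4,log=-}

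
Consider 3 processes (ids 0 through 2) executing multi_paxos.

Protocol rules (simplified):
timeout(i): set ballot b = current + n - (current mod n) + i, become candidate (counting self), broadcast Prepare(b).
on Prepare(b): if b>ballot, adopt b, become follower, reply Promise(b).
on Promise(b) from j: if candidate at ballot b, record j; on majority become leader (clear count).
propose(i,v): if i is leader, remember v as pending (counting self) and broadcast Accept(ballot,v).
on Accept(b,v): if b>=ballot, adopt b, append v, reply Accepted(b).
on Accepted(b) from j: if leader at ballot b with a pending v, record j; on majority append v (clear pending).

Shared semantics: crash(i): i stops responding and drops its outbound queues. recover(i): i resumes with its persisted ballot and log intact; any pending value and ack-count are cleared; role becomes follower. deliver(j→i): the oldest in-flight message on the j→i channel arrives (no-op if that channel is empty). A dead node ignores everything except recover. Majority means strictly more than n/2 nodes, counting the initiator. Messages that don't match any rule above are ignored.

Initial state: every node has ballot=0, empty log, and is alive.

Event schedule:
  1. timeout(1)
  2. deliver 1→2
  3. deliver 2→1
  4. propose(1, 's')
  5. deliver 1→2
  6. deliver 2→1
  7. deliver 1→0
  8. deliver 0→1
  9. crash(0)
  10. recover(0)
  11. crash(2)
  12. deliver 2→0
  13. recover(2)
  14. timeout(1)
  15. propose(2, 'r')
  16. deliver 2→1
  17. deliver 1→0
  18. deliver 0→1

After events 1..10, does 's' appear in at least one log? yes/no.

yes

[1] timeout(1) → N1(cand b4 [-])
[2] deliver 1→2 → N2(foll b4 [-])
[3] deliver 2→1 → N1(lead b4 [-])
[4] propose(1,'s') → ∅
[5] deliver 1→2 → N2(foll b4 [s])
[6] deliver 2→1 → N1(lead b4 [s])
[7] deliver 1→0 → N0(foll b4 [-])
[8] deliver 0→1 → ∅
[9] crash(0) → N0(✗foll b4 [-])
[10] recover(0) → N0(foll b4 [-])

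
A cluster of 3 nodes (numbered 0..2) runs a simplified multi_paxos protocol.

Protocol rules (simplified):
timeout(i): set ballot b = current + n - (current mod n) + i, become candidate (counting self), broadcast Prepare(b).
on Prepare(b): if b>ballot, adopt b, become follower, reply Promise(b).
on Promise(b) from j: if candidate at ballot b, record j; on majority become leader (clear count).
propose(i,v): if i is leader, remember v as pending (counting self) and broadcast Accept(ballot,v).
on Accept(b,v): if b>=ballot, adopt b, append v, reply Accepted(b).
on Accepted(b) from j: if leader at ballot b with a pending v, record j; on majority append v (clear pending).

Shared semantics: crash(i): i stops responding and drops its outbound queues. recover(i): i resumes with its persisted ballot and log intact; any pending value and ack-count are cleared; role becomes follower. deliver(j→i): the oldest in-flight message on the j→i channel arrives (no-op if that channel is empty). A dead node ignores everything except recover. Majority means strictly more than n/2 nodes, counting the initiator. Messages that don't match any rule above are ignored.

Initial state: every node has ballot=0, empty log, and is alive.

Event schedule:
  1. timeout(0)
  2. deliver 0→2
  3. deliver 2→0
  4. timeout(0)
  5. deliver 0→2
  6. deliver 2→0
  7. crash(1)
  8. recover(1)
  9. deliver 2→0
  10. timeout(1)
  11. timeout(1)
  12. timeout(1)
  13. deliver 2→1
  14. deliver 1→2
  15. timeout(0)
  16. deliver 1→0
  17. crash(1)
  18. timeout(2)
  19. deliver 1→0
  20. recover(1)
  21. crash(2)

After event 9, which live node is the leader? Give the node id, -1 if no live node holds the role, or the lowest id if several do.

0

1. timeout(0):  <0:cand b3 ->
2. deliver 0→2:  <2:foll b3 ->
3. deliver 2→0:  <0:lead b3 ->
4. timeout(0):  <0:cand b6 ->
5. deliver 0→2:  <2:foll b6 ->
6. deliver 2→0:  <0:lead b6 ->
7. crash(1):  <1:✗foll b0 ->
8. recover(1):  <1:foll b0 ->
9. deliver 2→0:  nop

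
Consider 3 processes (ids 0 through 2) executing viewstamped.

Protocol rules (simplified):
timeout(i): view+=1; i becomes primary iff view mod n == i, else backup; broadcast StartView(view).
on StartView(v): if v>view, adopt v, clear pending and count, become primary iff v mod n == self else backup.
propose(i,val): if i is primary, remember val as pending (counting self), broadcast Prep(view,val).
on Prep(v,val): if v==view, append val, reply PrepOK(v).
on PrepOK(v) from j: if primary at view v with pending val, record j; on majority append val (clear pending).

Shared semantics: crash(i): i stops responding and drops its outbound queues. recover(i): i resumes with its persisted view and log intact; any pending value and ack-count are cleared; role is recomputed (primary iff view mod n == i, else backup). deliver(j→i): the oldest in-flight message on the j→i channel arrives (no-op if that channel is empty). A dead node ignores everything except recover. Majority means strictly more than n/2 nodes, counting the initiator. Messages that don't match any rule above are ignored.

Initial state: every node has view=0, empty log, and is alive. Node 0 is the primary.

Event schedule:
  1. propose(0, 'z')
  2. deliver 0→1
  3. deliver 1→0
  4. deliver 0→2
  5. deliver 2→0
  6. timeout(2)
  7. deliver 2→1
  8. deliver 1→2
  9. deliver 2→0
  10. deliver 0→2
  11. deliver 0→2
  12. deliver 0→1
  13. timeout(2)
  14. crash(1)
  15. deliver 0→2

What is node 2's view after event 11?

1

step 1 propose(0,'z'): —
step 2 deliver 0→1: 1={back,v=0,log=z}
step 3 deliver 1→0: 0={prim,v=0,log=z}
step 4 deliver 0→2: 2={back,v=0,log=z}
step 5 deliver 2→0: —
step 6 timeout(2): 2={back,v=1,log=z}
step 7 deliver 2→1: 1={prim,v=1,log=z}
step 8 deliver 1→2: —
step 9 deliver 2→0: 0={back,v=1,log=z}
step 10 deliver 0→2: —
step 11 deliver 0→2: —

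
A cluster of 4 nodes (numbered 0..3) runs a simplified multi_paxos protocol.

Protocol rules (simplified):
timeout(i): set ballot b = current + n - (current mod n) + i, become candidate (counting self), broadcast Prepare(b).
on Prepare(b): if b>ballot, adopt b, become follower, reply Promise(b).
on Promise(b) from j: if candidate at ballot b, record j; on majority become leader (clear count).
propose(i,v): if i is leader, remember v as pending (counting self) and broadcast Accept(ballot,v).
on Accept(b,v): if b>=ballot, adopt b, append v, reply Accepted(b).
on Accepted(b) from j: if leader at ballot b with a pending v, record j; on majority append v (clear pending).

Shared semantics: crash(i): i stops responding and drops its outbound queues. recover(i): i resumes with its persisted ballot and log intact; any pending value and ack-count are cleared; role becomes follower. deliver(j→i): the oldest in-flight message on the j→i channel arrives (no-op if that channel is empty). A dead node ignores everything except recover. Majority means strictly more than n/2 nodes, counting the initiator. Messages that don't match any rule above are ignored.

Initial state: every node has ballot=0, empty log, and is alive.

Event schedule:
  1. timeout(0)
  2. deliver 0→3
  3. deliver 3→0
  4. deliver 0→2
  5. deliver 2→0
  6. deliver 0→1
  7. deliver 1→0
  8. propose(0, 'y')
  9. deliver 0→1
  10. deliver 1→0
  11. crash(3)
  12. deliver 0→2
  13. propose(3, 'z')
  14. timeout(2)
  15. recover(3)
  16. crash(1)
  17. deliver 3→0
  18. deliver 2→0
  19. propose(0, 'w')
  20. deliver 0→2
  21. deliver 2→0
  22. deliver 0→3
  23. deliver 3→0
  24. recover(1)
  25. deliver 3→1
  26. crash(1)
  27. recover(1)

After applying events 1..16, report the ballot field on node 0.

[1] timeout(0) → N0(cand b4 [-])
[2] deliver 0→3 → N3(foll b4 [-])
[3] deliver 3→0 → ∅
[4] deliver 0→2 → N2(foll b4 [-])
[5] deliver 2→0 → N0(lead b4 [-])
[6] deliver 0→1 → N1(foll b4 [-])
[7] deliver 1→0 → ∅
[8] propose(0,'y') → ∅
[9] deliver 0→1 → N1(foll b4 [y])
[10] deliver 1→0 → ∅
[11] crash(3) → N3(✗foll b4 [-])
[12] deliver 0→2 → N2(foll b4 [y])
[13] propose(3,'z') → ∅
[14] timeout(2) → N2(cand b10 [y])
[15] recover(3) → N3(foll b4 [-])
[16] crash(1) → N1(✗foll b4 [y])

4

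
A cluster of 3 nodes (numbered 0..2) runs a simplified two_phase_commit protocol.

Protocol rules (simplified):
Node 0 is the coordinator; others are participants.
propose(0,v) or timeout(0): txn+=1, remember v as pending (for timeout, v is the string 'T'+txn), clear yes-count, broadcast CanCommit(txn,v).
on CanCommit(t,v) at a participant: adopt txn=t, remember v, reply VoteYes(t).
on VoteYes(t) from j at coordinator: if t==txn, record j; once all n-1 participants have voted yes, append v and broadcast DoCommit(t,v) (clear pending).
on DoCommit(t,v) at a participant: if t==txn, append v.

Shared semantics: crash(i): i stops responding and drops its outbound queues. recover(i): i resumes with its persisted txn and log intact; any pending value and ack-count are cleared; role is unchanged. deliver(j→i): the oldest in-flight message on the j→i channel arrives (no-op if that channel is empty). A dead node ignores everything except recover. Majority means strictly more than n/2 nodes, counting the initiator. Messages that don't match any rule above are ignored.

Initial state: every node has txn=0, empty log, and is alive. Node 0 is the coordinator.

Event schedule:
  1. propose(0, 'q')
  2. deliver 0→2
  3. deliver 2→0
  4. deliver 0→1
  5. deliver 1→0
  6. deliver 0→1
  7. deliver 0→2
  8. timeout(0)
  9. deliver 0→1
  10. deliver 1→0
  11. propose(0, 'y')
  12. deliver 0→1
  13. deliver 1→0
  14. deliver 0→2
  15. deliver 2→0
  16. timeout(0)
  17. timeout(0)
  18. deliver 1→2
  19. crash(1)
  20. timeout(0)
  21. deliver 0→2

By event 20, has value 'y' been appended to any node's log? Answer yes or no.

no

[1] propose(0,'q') → N0(coor t1 [-])
[2] deliver 0→2 → N2(part t1 [-])
[3] deliver 2→0 → ∅
[4] deliver 0→1 → N1(part t1 [-])
[5] deliver 1→0 → N0(coor t1 [q])
[6] deliver 0→1 → N1(part t1 [q])
[7] deliver 0→2 → N2(part t1 [q])
[8] timeout(0) → N0(coor t2 [q])
[9] deliver 0→1 → N1(part t2 [q])
[10] deliver 1→0 → ∅
[11] propose(0,'y') → N0(coor t3 [q])
[12] deliver 0→1 → N1(part t3 [q])
[13] deliver 1→0 → ∅
[14] deliver 0→2 → N2(part t2 [q])
[15] deliver 2→0 → ∅
[16] timeout(0) → N0(coor t4 [q])
[17] timeout(0) → N0(coor t5 [q])
[18] deliver 1→2 → ∅
[19] crash(1) → N1(✗part t3 [q])
[20] timeout(0) → N0(coor t6 [q])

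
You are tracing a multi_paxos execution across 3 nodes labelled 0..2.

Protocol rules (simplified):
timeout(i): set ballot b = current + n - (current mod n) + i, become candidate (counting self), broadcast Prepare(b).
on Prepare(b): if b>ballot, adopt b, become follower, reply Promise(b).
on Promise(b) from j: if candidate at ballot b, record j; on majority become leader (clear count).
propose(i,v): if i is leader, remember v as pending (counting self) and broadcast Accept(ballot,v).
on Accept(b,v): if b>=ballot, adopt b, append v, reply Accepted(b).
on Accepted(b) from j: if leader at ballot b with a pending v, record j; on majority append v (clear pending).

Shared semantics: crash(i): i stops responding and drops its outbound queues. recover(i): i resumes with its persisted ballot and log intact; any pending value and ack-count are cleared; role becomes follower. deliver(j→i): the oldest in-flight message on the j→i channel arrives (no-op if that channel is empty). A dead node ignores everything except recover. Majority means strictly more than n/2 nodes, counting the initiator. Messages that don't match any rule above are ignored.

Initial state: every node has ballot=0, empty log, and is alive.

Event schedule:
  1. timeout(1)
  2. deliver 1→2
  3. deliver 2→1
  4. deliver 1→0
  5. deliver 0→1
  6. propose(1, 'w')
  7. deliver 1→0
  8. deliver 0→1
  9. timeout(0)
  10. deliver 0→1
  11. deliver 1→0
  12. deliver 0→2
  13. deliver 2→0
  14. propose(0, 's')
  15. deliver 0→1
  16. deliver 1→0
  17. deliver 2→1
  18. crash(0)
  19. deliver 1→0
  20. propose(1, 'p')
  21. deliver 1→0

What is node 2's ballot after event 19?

6

e1 timeout(1): 1[cand,b=4,-]
e2 deliver 1→2: 2[foll,b=4,-]
e3 deliver 2→1: 1[lead,b=4,-]
e4 deliver 1→0: 0[foll,b=4,-]
e5 deliver 0→1: ·
e6 propose(1,'w'): ·
e7 deliver 1→0: 0[foll,b=4,w]
e8 deliver 0→1: 1[lead,b=4,w]
e9 timeout(0): 0[cand,b=6,w]
e10 deliver 0→1: 1[foll,b=6,w]
e11 deliver 1→0: 0[lead,b=6,w]
e12 deliver 0→2: 2[foll,b=6,-]
e13 deliver 2→0: ·
e14 propose(0,'s'): ·
e15 deliver 0→1: 1[foll,b=6,w,s]
e16 deliver 1→0: 0[lead,b=6,w,s]
e17 deliver 2→1: ·
e18 crash(0): 0[✗lead,b=6,w,s]
e19 deliver 1→0: ·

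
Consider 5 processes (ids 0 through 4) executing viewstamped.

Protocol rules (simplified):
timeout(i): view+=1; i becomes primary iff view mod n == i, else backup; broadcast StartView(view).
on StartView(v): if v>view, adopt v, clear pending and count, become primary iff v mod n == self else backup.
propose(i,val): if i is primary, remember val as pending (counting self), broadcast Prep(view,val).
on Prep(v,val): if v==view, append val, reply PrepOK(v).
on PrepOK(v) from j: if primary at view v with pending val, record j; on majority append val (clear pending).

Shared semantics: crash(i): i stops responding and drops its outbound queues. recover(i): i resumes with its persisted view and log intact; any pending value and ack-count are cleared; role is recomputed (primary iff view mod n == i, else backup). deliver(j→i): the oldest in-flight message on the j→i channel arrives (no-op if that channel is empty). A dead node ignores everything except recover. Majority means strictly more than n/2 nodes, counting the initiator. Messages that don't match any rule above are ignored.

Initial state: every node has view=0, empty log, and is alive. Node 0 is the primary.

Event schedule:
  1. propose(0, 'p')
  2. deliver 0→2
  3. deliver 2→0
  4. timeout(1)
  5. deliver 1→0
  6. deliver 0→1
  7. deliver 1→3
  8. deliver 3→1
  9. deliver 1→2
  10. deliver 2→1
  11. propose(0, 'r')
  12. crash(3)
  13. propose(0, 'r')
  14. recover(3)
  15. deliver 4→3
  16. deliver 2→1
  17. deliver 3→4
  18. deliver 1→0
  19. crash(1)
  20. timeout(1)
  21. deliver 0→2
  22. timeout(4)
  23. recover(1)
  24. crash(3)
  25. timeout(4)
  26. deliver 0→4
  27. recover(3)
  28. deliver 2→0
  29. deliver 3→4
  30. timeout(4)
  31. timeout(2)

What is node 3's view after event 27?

1

step 1 propose(0,'p'): —
step 2 deliver 0→2: 2={back,v=0,log=p}
step 3 deliver 2→0: —
step 4 timeout(1): 1={prim,v=1,log=-}
step 5 deliver 1→0: 0={back,v=1,log=-}
step 6 deliver 0→1: —
step 7 deliver 1→3: 3={back,v=1,log=-}
step 8 deliver 3→1: —
step 9 deliver 1→2: 2={back,v=1,log=p}
step 10 deliver 2→1: —
step 11 propose(0,'r'): —
step 12 crash(3): 3={✗back,v=1,log=-}
step 13 propose(0,'r'): —
step 14 recover(3): 3={back,v=1,log=-}
step 15 deliver 4→3: —
step 16 deliver 2→1: —
step 17 deliver 3→4: —
step 18 deliver 1→0: —
step 19 crash(1): 1={✗prim,v=1,log=-}
step 20 timeout(1): —
step 21 deliver 0→2: —
step 22 timeout(4): 4={back,v=1,log=-}
step 23 recover(1): 1={prim,v=1,log=-}
step 24 crash(3): 3={✗back,v=1,log=-}
step 25 timeout(4): 4={back,v=2,log=-}
step 26 deliver 0→4: —
step 27 recover(3): 3={back,v=1,log=-}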